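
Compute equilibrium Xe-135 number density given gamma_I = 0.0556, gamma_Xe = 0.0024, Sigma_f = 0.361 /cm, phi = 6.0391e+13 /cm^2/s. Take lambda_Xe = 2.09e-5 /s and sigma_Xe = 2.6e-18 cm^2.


Xe_eq = (gamma_I + gamma_Xe) * Sigma_f * phi / (lambda_Xe + sigma_Xe * phi)
Numerator = (0.0556 + 0.0024) * 0.361 * 6.0391e+13 = 1.264467e+12
Denominator = 2.09e-5 + 2.6e-18 * 6.0391e+13 = 1.779166e-04
Xe_eq = 1.264467e+12 / 1.779166e-04 = 7.1071e+15 /cm^3

7.1071e+15


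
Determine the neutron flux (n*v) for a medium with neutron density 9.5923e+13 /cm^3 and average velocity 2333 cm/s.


phi = n * v
phi = 9.5923e+13 * 2333
phi = 2.2379e+17 /cm^2/s

2.2379e+17


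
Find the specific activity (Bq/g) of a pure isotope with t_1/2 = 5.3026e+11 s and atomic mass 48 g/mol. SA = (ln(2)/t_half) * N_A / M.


lambda = ln(2) / t_half = ln(2) / 5.3026e+11 = 1.307184e-12 /s
SA = lambda * N_A / M
SA = 1.307184e-12 * 6.022e23 / 48
SA = 1.6400e+10 Bq/g

1.6400e+10


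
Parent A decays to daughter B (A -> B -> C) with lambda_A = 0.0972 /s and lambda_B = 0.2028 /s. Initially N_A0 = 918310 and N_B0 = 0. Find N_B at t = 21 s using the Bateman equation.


N_B(t) = lambda_A * N_A0 / (lambda_B - lambda_A) * [exp(-lambda_A*t) - exp(-lambda_B*t)]
exp(-0.0972*21) = 0.1298728; exp(-0.2028*21) = 0.01413926
N_B = 0.0972 * 918310 / (0.2028 - 0.0972) * (0.1298728 - 0.01413926)
N_B = 97825

97825


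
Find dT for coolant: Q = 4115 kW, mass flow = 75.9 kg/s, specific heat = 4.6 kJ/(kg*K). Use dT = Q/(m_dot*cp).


dT = Q / (m_dot * cp)
dT = 4115 / (75.9 * 4.6)
dT = 11.786 C

11.786


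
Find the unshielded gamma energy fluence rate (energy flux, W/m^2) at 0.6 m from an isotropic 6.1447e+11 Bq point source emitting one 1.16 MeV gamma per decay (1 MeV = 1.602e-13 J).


psi = A * E * 1.602e-13 / (4*pi*r^2)
psi = 6.1447e+11 * 1.16 * 1.602e-13 / (4*pi*0.6^2)
psi = 0.025241 W/m^2

0.025241


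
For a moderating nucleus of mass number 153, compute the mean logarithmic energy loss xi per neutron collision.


xi = 1 + (A-1)^2/(2A) * ln((A-1)/(A+1))
xi = 1 + (153-1)^2/(2*153) * ln((153-1)/(153 +1))
xi = 0.013015

0.013015


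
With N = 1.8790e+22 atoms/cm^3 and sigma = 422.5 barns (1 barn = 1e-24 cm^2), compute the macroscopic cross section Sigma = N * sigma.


Sigma = N * sigma_barns * 1e-24
Sigma = 1.8790e+22 * 422.5 * 1e-24
Sigma = 7.9388 /cm

7.9388


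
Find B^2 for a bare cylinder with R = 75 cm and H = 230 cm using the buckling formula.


B^2 = (2.405/R)^2 + (pi/H)^2
B^2 = (2.405/75)^2 + (pi/230)^2
B^2 = 0.0012148 /cm^2

0.0012148


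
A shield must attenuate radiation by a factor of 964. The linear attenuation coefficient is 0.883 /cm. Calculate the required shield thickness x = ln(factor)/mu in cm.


x = ln(factor) / mu
x = ln(964) / 0.883
x = 7.7815 cm

7.7815


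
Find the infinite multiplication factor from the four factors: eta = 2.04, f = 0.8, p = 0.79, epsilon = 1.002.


k_inf = eta * f * p * epsilon
k_inf = 2.04 * 0.8 * 0.79 * 1.002
k_inf = 1.2919

1.2919


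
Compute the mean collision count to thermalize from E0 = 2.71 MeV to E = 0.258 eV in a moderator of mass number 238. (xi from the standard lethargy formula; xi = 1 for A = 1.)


xi = 1 + (A-1)^2/(2A)*ln((A-1)/(A+1)) = 0.008379872 (for A = 238)
n = ln(E0/E) / xi
n = ln(2.71e6 / 0.258) / 0.008379872
n = ln(1.050388e+07) / 0.008379872 = 1929.3

1929.3


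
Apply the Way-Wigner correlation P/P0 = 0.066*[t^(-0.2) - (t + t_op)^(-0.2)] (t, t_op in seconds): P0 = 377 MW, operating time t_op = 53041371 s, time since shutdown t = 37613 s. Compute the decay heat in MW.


P/P0 = 0.066 * [t^(-0.2) - (t + t_op)^(-0.2)]
P/P0 = 0.066 * [37613^(-0.2) - (37613 + 53041371)^(-0.2)]
P/P0 = 0.066 * [0.1215997 - 0.02851120] = 0.006143841
P = 377 * 0.006143841 = 2.3162 MW

2.3162


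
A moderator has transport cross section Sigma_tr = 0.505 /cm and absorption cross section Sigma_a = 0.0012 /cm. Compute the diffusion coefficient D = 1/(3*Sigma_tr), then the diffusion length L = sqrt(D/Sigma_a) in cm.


D = 1 / (3 * Sigma_tr) = 1 / (3 * 0.505) = 0.6600660 cm
L = sqrt(D / Sigma_a)
L = sqrt(0.6600660 / 0.0012)
L = 23.453 cm

23.453


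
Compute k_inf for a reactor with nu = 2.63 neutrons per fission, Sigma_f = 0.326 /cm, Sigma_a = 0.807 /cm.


k_inf = nu * Sigma_f / Sigma_a
k_inf = 2.63 * 0.326 / 0.807
k_inf = 1.0624

1.0624


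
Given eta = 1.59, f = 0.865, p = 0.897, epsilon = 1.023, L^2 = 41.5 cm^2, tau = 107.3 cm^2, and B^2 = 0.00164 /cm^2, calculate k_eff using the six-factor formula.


k_inf = eta*f*p*eps = 1.59*0.865*0.897*1.023 = 1.262064
P_TNL = 1/(1 + L^2*B^2) = 1/(1 + 41.5*0.00164) = 0.9362770
P_FNL = exp(-B^2*tau) = exp(-0.00164*107.3) = 0.8386415
k_eff = k_inf * P_TNL * P_FNL = 1.262064 * 0.9362770 * 0.8386415
k_eff = 0.99097

0.99097


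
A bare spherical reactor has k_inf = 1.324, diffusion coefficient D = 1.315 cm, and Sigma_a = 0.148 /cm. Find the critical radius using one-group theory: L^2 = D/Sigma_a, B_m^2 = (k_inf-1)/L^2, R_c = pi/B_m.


L^2 = D / Sigma_a = 1.315 / 0.148 = 8.885135 cm^2
B_m^2 = (k_inf - 1) / L^2 = (1.324 - 1) / 8.885135 = 0.03646540 /cm^2
For a bare sphere: B_g = pi/R, so R_c = pi / sqrt(B_m^2)
R_c = pi / sqrt(0.03646540) = 16.452 cm

16.452


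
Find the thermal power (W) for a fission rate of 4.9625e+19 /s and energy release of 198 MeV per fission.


P = fission_rate * E_MeV * 1.602e-13
P = 4.9625e+19 * 198 * 1.602e-13
P = 1.5741e+09 W

1.5741e+09


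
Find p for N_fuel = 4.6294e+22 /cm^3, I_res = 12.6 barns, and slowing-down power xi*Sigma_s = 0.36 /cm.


p = exp(-N * I * 1e-24 / (xi*Sigma_s))
p = exp(-4.6294e+22 * 12.6 * 1e-24 / 0.36)
p = 0.19784

0.19784


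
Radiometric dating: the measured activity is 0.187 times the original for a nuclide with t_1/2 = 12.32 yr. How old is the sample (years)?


lambda = ln(2) / t_half = ln(2) / 12.32 = 0.05626195 /yr
t = -ln(A/A0) / lambda
t = -ln(0.187) / 0.05626195
t = 29.801 yr

29.801


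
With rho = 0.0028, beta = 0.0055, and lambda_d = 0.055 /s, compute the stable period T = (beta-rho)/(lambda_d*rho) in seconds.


T = (beta - rho) / (lambda_d * rho)
T = (0.0055 - 0.0028) / (0.055 * 0.0028)
T = 17.532 s

17.532


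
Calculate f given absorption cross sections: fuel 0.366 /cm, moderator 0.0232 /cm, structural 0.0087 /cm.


f = Sigma_a_fuel / (Sigma_a_fuel + Sigma_a_mod + Sigma_a_other)
f = 0.366 / (0.366 + 0.0232 + 0.0087)
f = 0.91983

0.91983


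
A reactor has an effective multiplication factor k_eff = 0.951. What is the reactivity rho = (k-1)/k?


rho = (k_eff - 1) / k_eff
rho = (0.951 - 1) / 0.951
rho = -0.051525

-0.051525


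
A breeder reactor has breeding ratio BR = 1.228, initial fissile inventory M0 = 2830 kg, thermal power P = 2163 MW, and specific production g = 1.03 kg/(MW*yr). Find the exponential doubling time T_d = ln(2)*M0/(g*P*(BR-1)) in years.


Breeding gain G = BR - 1 = 1.228 - 1 = 0.228
Fissile production rate = g * P * G = 1.03 * 2163 * 0.228 = 507.95892 kg/yr
T_d = ln(2) * M0 / (g * P * G)
T_d = ln(2) * 2830 / 507.95892 = 3.8617 yr

3.8617


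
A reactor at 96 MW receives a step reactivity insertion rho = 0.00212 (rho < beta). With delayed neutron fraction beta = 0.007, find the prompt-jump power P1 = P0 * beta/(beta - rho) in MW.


P1/P0 = beta / (beta - rho)
P1/P0 = 0.007 / (0.007 - 0.00212) = 1.434426
P1 = 96 * 1.434426 = 137.70 MW

137.70


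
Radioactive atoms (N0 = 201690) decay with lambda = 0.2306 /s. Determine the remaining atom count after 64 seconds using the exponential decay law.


N = N0 * exp(-lambda * t)
N = 201690 * exp(-0.2306 * 64)
N = 0.078558

0.078558


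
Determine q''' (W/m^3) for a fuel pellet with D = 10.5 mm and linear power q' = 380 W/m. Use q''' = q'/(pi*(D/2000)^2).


r = D / 2 / 1000 = 10.5 / 2 / 1000 = 0.00525 m
q''' = q' / (pi * r^2)
q''' = 380 / (pi * 0.00525^2)
q''' = 4.3885e+06 W/m^3

4.3885e+06


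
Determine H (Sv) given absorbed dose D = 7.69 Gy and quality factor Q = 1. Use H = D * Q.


H = D * Q
H = 7.69 * 1
H = 7.6900 Sv

7.6900


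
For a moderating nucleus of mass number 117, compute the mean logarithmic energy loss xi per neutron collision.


xi = 1 + (A-1)^2/(2A) * ln((A-1)/(A+1))
xi = 1 + (117-1)^2/(2*117) * ln((117-1)/(117 +1))
xi = 0.016997

0.016997


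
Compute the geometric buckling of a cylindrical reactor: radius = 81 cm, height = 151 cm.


B^2 = (2.405/R)^2 + (pi/H)^2
B^2 = (2.405/81)^2 + (pi/151)^2
B^2 = 0.0013144 /cm^2

0.0013144


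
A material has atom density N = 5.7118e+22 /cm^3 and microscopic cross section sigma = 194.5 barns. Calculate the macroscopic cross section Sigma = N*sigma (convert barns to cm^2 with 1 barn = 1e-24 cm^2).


Sigma = N * sigma_barns * 1e-24
Sigma = 5.7118e+22 * 194.5 * 1e-24
Sigma = 11.109 /cm

11.109


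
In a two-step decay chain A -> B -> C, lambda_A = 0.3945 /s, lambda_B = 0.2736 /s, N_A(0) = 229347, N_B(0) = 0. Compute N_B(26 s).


N_B(t) = lambda_A * N_A0 / (lambda_B - lambda_A) * [exp(-lambda_A*t) - exp(-lambda_B*t)]
exp(-0.3945*26) = 3.511086e-05; exp(-0.2736*26) = 8.139595e-04
N_B = 0.3945 * 229347 / (0.2736 - 0.3945) * (3.511086e-05 - 8.139595e-04)
N_B = 582.86

582.86


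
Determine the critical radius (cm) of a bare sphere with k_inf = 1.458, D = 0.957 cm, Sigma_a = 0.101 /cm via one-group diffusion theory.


L^2 = D / Sigma_a = 0.957 / 0.101 = 9.475248 cm^2
B_m^2 = (k_inf - 1) / L^2 = (1.458 - 1) / 9.475248 = 0.04833647 /cm^2
For a bare sphere: B_g = pi/R, so R_c = pi / sqrt(B_m^2)
R_c = pi / sqrt(0.04833647) = 14.289 cm

14.289


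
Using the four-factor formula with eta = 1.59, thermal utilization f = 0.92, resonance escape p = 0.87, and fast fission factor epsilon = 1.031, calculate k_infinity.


k_inf = eta * f * p * epsilon
k_inf = 1.59 * 0.92 * 0.87 * 1.031
k_inf = 1.3121

1.3121


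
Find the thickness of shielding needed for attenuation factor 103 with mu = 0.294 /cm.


x = ln(factor) / mu
x = ln(103) / 0.294
x = 15.764 cm

15.764


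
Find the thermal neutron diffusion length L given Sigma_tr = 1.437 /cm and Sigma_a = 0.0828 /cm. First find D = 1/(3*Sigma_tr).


D = 1 / (3 * Sigma_tr) = 1 / (3 * 1.437) = 0.2319647 cm
L = sqrt(D / Sigma_a)
L = sqrt(0.2319647 / 0.0828)
L = 1.6738 cm

1.6738


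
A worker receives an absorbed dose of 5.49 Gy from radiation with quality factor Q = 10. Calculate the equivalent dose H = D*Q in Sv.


H = D * Q
H = 5.49 * 10
H = 54.900 Sv

54.900


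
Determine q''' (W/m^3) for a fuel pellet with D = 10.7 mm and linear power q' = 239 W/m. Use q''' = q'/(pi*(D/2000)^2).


r = D / 2 / 1000 = 10.7 / 2 / 1000 = 0.00535 m
q''' = q' / (pi * r^2)
q''' = 239 / (pi * 0.00535^2)
q''' = 2.6579e+06 W/m^3

2.6579e+06


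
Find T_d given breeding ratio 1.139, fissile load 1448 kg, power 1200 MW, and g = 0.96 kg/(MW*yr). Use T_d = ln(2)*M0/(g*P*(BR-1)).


Breeding gain G = BR - 1 = 1.139 - 1 = 0.139
Fissile production rate = g * P * G = 0.96 * 1200 * 0.139 = 160.128 kg/yr
T_d = ln(2) * M0 / (g * P * G)
T_d = ln(2) * 1448 / 160.128 = 6.2680 yr

6.2680


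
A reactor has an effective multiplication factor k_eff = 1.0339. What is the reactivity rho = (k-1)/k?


rho = (k_eff - 1) / k_eff
rho = (1.0339 - 1) / 1.0339
rho = 0.032788

0.032788


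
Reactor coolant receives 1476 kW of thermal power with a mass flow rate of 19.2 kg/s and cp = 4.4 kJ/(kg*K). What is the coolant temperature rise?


dT = Q / (m_dot * cp)
dT = 1476 / (19.2 * 4.4)
dT = 17.472 C

17.472


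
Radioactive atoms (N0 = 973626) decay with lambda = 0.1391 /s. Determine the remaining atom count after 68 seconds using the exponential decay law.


N = N0 * exp(-lambda * t)
N = 973626 * exp(-0.1391 * 68)
N = 75.943

75.943


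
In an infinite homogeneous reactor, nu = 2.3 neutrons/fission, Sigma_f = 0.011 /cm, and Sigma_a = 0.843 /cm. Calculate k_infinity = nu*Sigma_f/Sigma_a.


k_inf = nu * Sigma_f / Sigma_a
k_inf = 2.3 * 0.011 / 0.843
k_inf = 0.030012

0.030012


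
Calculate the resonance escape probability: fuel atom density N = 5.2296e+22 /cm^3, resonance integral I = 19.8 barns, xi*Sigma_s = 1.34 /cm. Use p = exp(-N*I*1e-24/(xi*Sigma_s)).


p = exp(-N * I * 1e-24 / (xi*Sigma_s))
p = exp(-5.2296e+22 * 19.8 * 1e-24 / 1.34)
p = 0.46175

0.46175


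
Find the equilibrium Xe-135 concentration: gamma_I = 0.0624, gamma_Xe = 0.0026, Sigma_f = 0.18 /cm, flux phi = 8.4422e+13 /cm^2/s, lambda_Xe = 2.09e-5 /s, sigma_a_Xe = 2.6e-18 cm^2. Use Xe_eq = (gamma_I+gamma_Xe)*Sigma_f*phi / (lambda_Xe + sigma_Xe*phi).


Xe_eq = (gamma_I + gamma_Xe) * Sigma_f * phi / (lambda_Xe + sigma_Xe * phi)
Numerator = (0.0624 + 0.0026) * 0.18 * 8.4422e+13 = 9.877374e+11
Denominator = 2.09e-5 + 2.6e-18 * 8.4422e+13 = 2.403972e-04
Xe_eq = 9.877374e+11 / 2.403972e-04 = 4.1088e+15 /cm^3

4.1088e+15


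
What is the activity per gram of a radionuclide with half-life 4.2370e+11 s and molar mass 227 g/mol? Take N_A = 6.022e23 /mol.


lambda = ln(2) / t_half = ln(2) / 4.2370e+11 = 1.635939e-12 /s
SA = lambda * N_A / M
SA = 1.635939e-12 * 6.022e23 / 227
SA = 4.3399e+09 Bq/g

4.3399e+09


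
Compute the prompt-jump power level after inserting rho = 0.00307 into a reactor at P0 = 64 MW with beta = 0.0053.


P1/P0 = beta / (beta - rho)
P1/P0 = 0.0053 / (0.0053 - 0.00307) = 2.376682
P1 = 64 * 2.376682 = 152.11 MW

152.11


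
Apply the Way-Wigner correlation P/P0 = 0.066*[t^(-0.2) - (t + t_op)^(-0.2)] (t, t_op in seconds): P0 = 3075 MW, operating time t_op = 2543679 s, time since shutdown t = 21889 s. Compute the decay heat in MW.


P/P0 = 0.066 * [t^(-0.2) - (t + t_op)^(-0.2)]
P/P0 = 0.066 * [21889^(-0.2) - (21889 + 2543679)^(-0.2)]
P/P0 = 0.066 * [0.1355048 - 0.05225926] = 0.005494206
P = 3075 * 0.005494206 = 16.895 MW

16.895


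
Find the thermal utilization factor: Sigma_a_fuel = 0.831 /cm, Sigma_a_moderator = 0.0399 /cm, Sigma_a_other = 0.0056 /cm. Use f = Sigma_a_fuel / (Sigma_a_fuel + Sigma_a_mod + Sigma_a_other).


f = Sigma_a_fuel / (Sigma_a_fuel + Sigma_a_mod + Sigma_a_other)
f = 0.831 / (0.831 + 0.0399 + 0.0056)
f = 0.94809

0.94809


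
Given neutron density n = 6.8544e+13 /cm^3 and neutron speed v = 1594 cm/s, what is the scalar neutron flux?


phi = n * v
phi = 6.8544e+13 * 1594
phi = 1.0926e+17 /cm^2/s

1.0926e+17


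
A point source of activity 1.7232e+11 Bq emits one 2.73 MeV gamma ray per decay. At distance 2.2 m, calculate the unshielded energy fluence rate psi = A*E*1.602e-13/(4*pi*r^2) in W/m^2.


psi = A * E * 1.602e-13 / (4*pi*r^2)
psi = 1.7232e+11 * 2.73 * 1.602e-13 / (4*pi*2.2^2)
psi = 0.0012391 W/m^2

0.0012391


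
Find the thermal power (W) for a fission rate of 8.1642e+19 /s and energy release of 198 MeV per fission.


P = fission_rate * E_MeV * 1.602e-13
P = 8.1642e+19 * 198 * 1.602e-13
P = 2.5897e+09 W

2.5897e+09


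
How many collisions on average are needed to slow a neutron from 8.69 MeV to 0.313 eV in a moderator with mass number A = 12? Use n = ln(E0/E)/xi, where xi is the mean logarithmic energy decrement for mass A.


xi = 1 + (A-1)^2/(2A)*ln((A-1)/(A+1)) = 0.1577690 (for A = 12)
n = ln(E0/E) / xi
n = ln(8.69e6 / 0.313) / 0.1577690
n = ln(2.776358e+07) / 0.1577690 = 108.64

108.64


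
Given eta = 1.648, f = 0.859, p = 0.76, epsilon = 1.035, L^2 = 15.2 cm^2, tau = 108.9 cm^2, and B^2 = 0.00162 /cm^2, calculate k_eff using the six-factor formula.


k_inf = eta*f*p*eps = 1.648*0.859*0.76*1.035 = 1.113536
P_TNL = 1/(1 + L^2*B^2) = 1/(1 + 15.2*0.00162) = 0.9759678
P_FNL = exp(-B^2*tau) = exp(-0.00162*108.9) = 0.8382675
k_eff = k_inf * P_TNL * P_FNL = 1.113536 * 0.9759678 * 0.8382675
k_eff = 0.91101

0.91101


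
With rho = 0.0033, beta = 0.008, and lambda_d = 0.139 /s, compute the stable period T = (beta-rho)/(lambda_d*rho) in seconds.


T = (beta - rho) / (lambda_d * rho)
T = (0.008 - 0.0033) / (0.139 * 0.0033)
T = 10.246 s

10.246


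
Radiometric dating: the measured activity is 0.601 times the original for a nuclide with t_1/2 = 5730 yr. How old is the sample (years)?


lambda = ln(2) / t_half = ln(2) / 5730 = 1.209681e-04 /yr
t = -ln(A/A0) / lambda
t = -ln(0.601) / 1.209681e-04
t = 4209.0 yr

4209.0


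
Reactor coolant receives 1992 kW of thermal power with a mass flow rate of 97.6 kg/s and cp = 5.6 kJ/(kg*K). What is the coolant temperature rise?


dT = Q / (m_dot * cp)
dT = 1992 / (97.6 * 5.6)
dT = 3.6446 C

3.6446


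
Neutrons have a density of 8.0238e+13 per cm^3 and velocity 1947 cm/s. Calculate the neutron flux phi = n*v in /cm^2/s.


phi = n * v
phi = 8.0238e+13 * 1947
phi = 1.5622e+17 /cm^2/s

1.5622e+17


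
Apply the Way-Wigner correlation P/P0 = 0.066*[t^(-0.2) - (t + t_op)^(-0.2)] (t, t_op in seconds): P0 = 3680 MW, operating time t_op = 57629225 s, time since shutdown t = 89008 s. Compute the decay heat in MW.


P/P0 = 0.066 * [t^(-0.2) - (t + t_op)^(-0.2)]
P/P0 = 0.066 * [89008^(-0.2) - (89008 + 57629225)^(-0.2)]
P/P0 = 0.066 * [0.1023562 - 0.02803738] = 0.004905042
P = 3680 * 0.004905042 = 18.051 MW

18.051


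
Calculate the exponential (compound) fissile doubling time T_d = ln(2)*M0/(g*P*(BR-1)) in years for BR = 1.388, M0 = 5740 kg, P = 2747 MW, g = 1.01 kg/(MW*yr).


Breeding gain G = BR - 1 = 1.388 - 1 = 0.388
Fissile production rate = g * P * G = 1.01 * 2747 * 0.388 = 1076.49436 kg/yr
T_d = ln(2) * M0 / (g * P * G)
T_d = ln(2) * 5740 / 1076.49436 = 3.6959 yr

3.6959


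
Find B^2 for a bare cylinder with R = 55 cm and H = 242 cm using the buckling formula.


B^2 = (2.405/R)^2 + (pi/H)^2
B^2 = (2.405/55)^2 + (pi/242)^2
B^2 = 0.0020806 /cm^2

0.0020806


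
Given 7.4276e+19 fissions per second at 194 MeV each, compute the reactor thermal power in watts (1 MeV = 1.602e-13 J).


P = fission_rate * E_MeV * 1.602e-13
P = 7.4276e+19 * 194 * 1.602e-13
P = 2.3084e+09 W

2.3084e+09


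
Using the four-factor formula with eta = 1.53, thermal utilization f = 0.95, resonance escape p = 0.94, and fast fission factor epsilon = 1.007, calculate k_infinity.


k_inf = eta * f * p * epsilon
k_inf = 1.53 * 0.95 * 0.94 * 1.007
k_inf = 1.3759

1.3759


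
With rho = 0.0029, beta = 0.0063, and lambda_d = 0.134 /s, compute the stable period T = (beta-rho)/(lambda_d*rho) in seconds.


T = (beta - rho) / (lambda_d * rho)
T = (0.0063 - 0.0029) / (0.134 * 0.0029)
T = 8.7494 s

8.7494


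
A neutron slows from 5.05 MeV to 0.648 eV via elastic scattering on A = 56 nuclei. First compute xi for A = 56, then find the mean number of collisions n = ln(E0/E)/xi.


xi = 1 + (A-1)^2/(2A)*ln((A-1)/(A+1)) = 0.03529286 (for A = 56)
n = ln(E0/E) / xi
n = ln(5.05e6 / 0.648) / 0.03529286
n = ln(7.793210e+06) / 0.03529286 = 449.63

449.63


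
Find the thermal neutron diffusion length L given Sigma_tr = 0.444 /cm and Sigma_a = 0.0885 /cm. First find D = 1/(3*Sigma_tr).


D = 1 / (3 * Sigma_tr) = 1 / (3 * 0.444) = 0.7507508 cm
L = sqrt(D / Sigma_a)
L = sqrt(0.7507508 / 0.0885)
L = 2.9126 cm

2.9126


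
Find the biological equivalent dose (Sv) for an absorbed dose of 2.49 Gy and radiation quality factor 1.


H = D * Q
H = 2.49 * 1
H = 2.4900 Sv

2.4900


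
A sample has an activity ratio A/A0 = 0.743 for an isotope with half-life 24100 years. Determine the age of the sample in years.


lambda = ln(2) / t_half = ln(2) / 24100 = 2.876129e-05 /yr
t = -ln(A/A0) / lambda
t = -ln(0.743) / 2.876129e-05
t = 10328 yr

10328


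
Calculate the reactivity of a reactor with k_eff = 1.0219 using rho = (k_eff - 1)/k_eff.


rho = (k_eff - 1) / k_eff
rho = (1.0219 - 1) / 1.0219
rho = 0.021431

0.021431


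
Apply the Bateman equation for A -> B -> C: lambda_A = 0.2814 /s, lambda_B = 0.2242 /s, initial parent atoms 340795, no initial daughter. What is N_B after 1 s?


N_B(t) = lambda_A * N_A0 / (lambda_B - lambda_A) * [exp(-lambda_A*t) - exp(-lambda_B*t)]
exp(-0.2814*1) = 0.7547264; exp(-0.2242*1) = 0.7991553
N_B = 0.2814 * 340795 / (0.2242 - 0.2814) * (0.7547264 - 0.7991553)
N_B = 74488

74488


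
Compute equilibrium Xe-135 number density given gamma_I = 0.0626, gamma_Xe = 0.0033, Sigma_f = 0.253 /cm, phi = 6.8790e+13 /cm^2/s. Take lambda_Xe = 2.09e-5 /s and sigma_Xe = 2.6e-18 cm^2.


Xe_eq = (gamma_I + gamma_Xe) * Sigma_f * phi / (lambda_Xe + sigma_Xe * phi)
Numerator = (0.0626 + 0.0033) * 0.253 * 6.8790e+13 = 1.146915e+12
Denominator = 2.09e-5 + 2.6e-18 * 6.8790e+13 = 1.997540e-04
Xe_eq = 1.146915e+12 / 1.997540e-04 = 5.7416e+15 /cm^3

5.7416e+15


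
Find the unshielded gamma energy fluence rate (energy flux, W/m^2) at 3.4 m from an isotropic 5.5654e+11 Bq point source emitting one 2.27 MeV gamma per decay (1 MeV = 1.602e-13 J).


psi = A * E * 1.602e-13 / (4*pi*r^2)
psi = 5.5654e+11 * 2.27 * 1.602e-13 / (4*pi*3.4^2)
psi = 0.0013932 W/m^2

0.0013932


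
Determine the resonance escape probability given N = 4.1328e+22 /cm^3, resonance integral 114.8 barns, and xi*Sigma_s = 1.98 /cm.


p = exp(-N * I * 1e-24 / (xi*Sigma_s))
p = exp(-4.1328e+22 * 114.8 * 1e-24 / 1.98)
p = 0.091064

0.091064


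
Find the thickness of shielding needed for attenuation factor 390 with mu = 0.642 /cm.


x = ln(factor) / mu
x = ln(390) / 0.642
x = 9.2931 cm

9.2931


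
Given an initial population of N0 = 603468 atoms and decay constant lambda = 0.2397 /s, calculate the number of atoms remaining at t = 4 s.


N = N0 * exp(-lambda * t)
N = 603468 * exp(-0.2397 * 4)
N = 231341

231341


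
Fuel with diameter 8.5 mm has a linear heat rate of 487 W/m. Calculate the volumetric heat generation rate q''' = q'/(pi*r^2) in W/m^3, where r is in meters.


r = D / 2 / 1000 = 8.5 / 2 / 1000 = 0.00425 m
q''' = q' / (pi * r^2)
q''' = 487 / (pi * 0.00425^2)
q''' = 8.5823e+06 W/m^3

8.5823e+06


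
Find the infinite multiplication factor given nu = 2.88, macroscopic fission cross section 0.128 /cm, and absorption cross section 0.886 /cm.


k_inf = nu * Sigma_f / Sigma_a
k_inf = 2.88 * 0.128 / 0.886
k_inf = 0.41607

0.41607


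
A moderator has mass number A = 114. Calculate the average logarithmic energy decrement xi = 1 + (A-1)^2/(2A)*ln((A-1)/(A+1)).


xi = 1 + (A-1)^2/(2A) * ln((A-1)/(A+1))
xi = 1 + (114-1)^2/(2*114) * ln((114-1)/(114 +1))
xi = 0.017442

0.017442


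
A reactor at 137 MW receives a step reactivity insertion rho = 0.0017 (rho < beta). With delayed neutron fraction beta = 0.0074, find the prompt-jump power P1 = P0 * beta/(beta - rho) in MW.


P1/P0 = beta / (beta - rho)
P1/P0 = 0.0074 / (0.0074 - 0.0017) = 1.298246
P1 = 137 * 1.298246 = 177.86 MW

177.86


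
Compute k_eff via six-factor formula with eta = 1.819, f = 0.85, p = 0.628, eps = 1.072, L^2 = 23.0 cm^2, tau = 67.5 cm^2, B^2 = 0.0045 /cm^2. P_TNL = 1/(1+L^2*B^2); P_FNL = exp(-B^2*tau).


k_inf = eta*f*p*eps = 1.819*0.85*0.628*1.072 = 1.040893
P_TNL = 1/(1 + L^2*B^2) = 1/(1 + 23.0*0.0045) = 0.9062075
P_FNL = exp(-B^2*tau) = exp(-0.0045*67.5) = 0.7380454
k_eff = k_inf * P_TNL * P_FNL = 1.040893 * 0.9062075 * 0.7380454
k_eff = 0.69617

0.69617


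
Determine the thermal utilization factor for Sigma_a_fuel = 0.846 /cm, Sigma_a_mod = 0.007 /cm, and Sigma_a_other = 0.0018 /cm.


f = Sigma_a_fuel / (Sigma_a_fuel + Sigma_a_mod + Sigma_a_other)
f = 0.846 / (0.846 + 0.007 + 0.0018)
f = 0.98971

0.98971


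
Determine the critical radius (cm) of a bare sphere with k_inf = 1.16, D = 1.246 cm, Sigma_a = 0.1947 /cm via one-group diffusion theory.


L^2 = D / Sigma_a = 1.246 / 0.1947 = 6.399589 cm^2
B_m^2 = (k_inf - 1) / L^2 = (1.16 - 1) / 6.399589 = 0.02500161 /cm^2
For a bare sphere: B_g = pi/R, so R_c = pi / sqrt(B_m^2)
R_c = pi / sqrt(0.02500161) = 19.869 cm

19.869


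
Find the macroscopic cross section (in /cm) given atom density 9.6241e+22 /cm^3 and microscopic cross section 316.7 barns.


Sigma = N * sigma_barns * 1e-24
Sigma = 9.6241e+22 * 316.7 * 1e-24
Sigma = 30.480 /cm

30.480


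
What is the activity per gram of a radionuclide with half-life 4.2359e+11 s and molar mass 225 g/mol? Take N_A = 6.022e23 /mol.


lambda = ln(2) / t_half = ln(2) / 4.2359e+11 = 1.636363e-12 /s
SA = lambda * N_A / M
SA = 1.636363e-12 * 6.022e23 / 225
SA = 4.3796e+09 Bq/g

4.3796e+09


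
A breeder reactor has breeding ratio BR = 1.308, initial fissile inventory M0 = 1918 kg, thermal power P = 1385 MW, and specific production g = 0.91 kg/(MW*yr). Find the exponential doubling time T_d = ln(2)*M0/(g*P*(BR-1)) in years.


Breeding gain G = BR - 1 = 1.308 - 1 = 0.308
Fissile production rate = g * P * G = 0.91 * 1385 * 0.308 = 388.1878 kg/yr
T_d = ln(2) * M0 / (g * P * G)
T_d = ln(2) * 1918 / 388.1878 = 3.4248 yr

3.4248


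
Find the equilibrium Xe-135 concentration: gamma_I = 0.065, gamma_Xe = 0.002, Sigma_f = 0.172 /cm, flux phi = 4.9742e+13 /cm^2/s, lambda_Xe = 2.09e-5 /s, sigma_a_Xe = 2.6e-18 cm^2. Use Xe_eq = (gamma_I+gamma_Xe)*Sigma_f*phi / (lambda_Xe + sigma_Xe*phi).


Xe_eq = (gamma_I + gamma_Xe) * Sigma_f * phi / (lambda_Xe + sigma_Xe * phi)
Numerator = (0.065 + 0.002) * 0.172 * 4.9742e+13 = 5.732268e+11
Denominator = 2.09e-5 + 2.6e-18 * 4.9742e+13 = 1.502292e-04
Xe_eq = 5.732268e+11 / 1.502292e-04 = 3.8157e+15 /cm^3

3.8157e+15


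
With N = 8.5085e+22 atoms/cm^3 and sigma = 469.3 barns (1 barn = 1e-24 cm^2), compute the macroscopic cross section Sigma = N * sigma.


Sigma = N * sigma_barns * 1e-24
Sigma = 8.5085e+22 * 469.3 * 1e-24
Sigma = 39.930 /cm

39.930


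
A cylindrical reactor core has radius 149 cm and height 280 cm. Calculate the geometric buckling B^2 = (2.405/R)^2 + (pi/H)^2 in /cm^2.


B^2 = (2.405/R)^2 + (pi/H)^2
B^2 = (2.405/149)^2 + (pi/280)^2
B^2 = 3.8642e-04 /cm^2

3.8642e-04


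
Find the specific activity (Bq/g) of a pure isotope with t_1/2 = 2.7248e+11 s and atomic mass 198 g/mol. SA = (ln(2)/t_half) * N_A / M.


lambda = ln(2) / t_half = ln(2) / 2.7248e+11 = 2.543846e-12 /s
SA = lambda * N_A / M
SA = 2.543846e-12 * 6.022e23 / 198
SA = 7.7369e+09 Bq/g

7.7369e+09


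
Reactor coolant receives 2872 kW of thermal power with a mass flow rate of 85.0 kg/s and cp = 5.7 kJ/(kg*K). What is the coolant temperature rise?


dT = Q / (m_dot * cp)
dT = 2872 / (85.0 * 5.7)
dT = 5.9278 C

5.9278


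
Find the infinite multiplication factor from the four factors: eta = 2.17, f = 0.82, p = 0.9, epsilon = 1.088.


k_inf = eta * f * p * epsilon
k_inf = 2.17 * 0.82 * 0.9 * 1.088
k_inf = 1.7424

1.7424


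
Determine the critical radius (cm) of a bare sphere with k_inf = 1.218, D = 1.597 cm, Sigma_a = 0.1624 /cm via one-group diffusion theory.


L^2 = D / Sigma_a = 1.597 / 0.1624 = 9.833744 cm^2
B_m^2 = (k_inf - 1) / L^2 = (1.218 - 1) / 9.833744 = 0.02216857 /cm^2
For a bare sphere: B_g = pi/R, so R_c = pi / sqrt(B_m^2)
R_c = pi / sqrt(0.02216857) = 21.100 cm

21.100


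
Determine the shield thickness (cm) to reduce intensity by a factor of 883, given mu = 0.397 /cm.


x = ln(factor) / mu
x = ln(883) / 0.397
x = 17.086 cm

17.086


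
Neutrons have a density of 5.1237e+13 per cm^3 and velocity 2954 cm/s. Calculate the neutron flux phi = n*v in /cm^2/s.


phi = n * v
phi = 5.1237e+13 * 2954
phi = 1.5135e+17 /cm^2/s

1.5135e+17


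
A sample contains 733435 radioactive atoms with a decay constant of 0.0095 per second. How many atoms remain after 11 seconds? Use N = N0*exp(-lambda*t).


N = N0 * exp(-lambda * t)
N = 733435 * exp(-0.0095 * 11)
N = 660660

660660


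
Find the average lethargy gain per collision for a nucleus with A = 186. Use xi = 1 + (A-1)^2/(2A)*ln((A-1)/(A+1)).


xi = 1 + (A-1)^2/(2A) * ln((A-1)/(A+1))
xi = 1 + (186-1)^2/(2*186) * ln((186-1)/(186 +1))
xi = 0.010714

0.010714


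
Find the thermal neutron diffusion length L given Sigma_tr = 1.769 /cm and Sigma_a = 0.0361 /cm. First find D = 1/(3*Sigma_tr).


D = 1 / (3 * Sigma_tr) = 1 / (3 * 1.769) = 0.1884304 cm
L = sqrt(D / Sigma_a)
L = sqrt(0.1884304 / 0.0361)
L = 2.2847 cm

2.2847


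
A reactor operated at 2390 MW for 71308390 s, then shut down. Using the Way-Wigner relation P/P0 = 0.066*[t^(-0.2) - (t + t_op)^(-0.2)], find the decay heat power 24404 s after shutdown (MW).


P/P0 = 0.066 * [t^(-0.2) - (t + t_op)^(-0.2)]
P/P0 = 0.066 * [24404^(-0.2) - (24404 + 71308390)^(-0.2)]
P/P0 = 0.066 * [0.1325891 - 0.02687461] = 0.006977156
P = 2390 * 0.006977156 = 16.675 MW

16.675


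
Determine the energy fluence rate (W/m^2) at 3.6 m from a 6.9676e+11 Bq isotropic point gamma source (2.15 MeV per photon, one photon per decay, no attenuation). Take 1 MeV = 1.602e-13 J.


psi = A * E * 1.602e-13 / (4*pi*r^2)
psi = 6.9676e+11 * 2.15 * 1.602e-13 / (4*pi*3.6^2)
psi = 0.0014736 W/m^2

0.0014736


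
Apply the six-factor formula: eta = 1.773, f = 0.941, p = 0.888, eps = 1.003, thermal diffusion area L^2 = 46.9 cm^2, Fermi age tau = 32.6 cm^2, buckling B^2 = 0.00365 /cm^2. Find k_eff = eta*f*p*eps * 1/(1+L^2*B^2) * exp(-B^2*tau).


k_inf = eta*f*p*eps = 1.773*0.941*0.888*1.003 = 1.485978
P_TNL = 1/(1 + L^2*B^2) = 1/(1 + 46.9*0.00365) = 0.8538361
P_FNL = exp(-B^2*tau) = exp(-0.00365*32.6) = 0.8878167
k_eff = k_inf * P_TNL * P_FNL = 1.485978 * 0.8538361 * 0.8878167
k_eff = 1.1264

1.1264


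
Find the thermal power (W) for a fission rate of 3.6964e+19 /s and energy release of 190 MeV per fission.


P = fission_rate * E_MeV * 1.602e-13
P = 3.6964e+19 * 190 * 1.602e-13
P = 1.1251e+09 W

1.1251e+09


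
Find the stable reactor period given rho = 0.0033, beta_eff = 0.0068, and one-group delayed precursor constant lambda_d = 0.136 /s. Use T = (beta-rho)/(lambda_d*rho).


T = (beta - rho) / (lambda_d * rho)
T = (0.0068 - 0.0033) / (0.136 * 0.0033)
T = 7.7986 s

7.7986


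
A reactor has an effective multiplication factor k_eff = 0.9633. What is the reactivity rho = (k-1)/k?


rho = (k_eff - 1) / k_eff
rho = (0.9633 - 1) / 0.9633
rho = -0.038098

-0.038098


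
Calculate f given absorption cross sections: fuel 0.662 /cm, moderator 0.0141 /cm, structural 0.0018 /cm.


f = Sigma_a_fuel / (Sigma_a_fuel + Sigma_a_mod + Sigma_a_other)
f = 0.662 / (0.662 + 0.0141 + 0.0018)
f = 0.97655

0.97655


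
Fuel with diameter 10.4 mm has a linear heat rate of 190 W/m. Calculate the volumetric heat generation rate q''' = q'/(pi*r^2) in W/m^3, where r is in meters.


r = D / 2 / 1000 = 10.4 / 2 / 1000 = 0.0052 m
q''' = q' / (pi * r^2)
q''' = 190 / (pi * 0.0052^2)
q''' = 2.2366e+06 W/m^3

2.2366e+06


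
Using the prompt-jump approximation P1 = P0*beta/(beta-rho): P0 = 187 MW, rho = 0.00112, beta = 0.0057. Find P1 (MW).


P1/P0 = beta / (beta - rho)
P1/P0 = 0.0057 / (0.0057 - 0.00112) = 1.244541
P1 = 187 * 1.244541 = 232.73 MW

232.73


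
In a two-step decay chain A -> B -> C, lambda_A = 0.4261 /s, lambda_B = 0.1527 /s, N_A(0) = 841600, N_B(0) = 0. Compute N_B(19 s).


N_B(t) = lambda_A * N_A0 / (lambda_B - lambda_A) * [exp(-lambda_A*t) - exp(-lambda_B*t)]
exp(-0.4261*19) = 3.047862e-04; exp(-0.1527*19) = 0.05495174
N_B = 0.4261 * 841600 / (0.1527 - 0.4261) * (3.047862e-04 - 0.05495174)
N_B = 71678

71678


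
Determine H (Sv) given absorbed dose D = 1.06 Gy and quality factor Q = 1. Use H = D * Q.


H = D * Q
H = 1.06 * 1
H = 1.0600 Sv

1.0600


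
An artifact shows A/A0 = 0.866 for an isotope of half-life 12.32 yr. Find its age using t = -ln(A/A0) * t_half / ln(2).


lambda = ln(2) / t_half = ln(2) / 12.32 = 0.05626195 /yr
t = -ln(A/A0) / lambda
t = -ln(0.866) / 0.05626195
t = 2.5572 yr

2.5572


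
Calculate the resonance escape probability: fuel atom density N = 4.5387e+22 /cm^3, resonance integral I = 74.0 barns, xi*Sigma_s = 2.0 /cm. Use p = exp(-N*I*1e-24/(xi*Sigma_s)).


p = exp(-N * I * 1e-24 / (xi*Sigma_s))
p = exp(-4.5387e+22 * 74.0 * 1e-24 / 2.0)
p = 0.18650

0.18650


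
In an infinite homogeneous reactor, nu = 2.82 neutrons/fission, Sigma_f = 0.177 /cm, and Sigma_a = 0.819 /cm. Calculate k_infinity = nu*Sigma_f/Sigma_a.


k_inf = nu * Sigma_f / Sigma_a
k_inf = 2.82 * 0.177 / 0.819
k_inf = 0.60945

0.60945


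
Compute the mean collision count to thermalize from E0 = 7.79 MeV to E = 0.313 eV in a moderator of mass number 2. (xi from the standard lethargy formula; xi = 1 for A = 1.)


xi = 1 + (A-1)^2/(2A)*ln((A-1)/(A+1)) = 0.7253469 (for A = 2)
n = ln(E0/E) / xi
n = ln(7.79e6 / 0.313) / 0.7253469
n = ln(2.488818e+07) / 0.7253469 = 23.478

23.478


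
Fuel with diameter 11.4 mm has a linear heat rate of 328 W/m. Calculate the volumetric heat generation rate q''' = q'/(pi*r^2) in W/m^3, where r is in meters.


r = D / 2 / 1000 = 11.4 / 2 / 1000 = 0.0057 m
q''' = q' / (pi * r^2)
q''' = 328 / (pi * 0.0057^2)
q''' = 3.2135e+06 W/m^3

3.2135e+06


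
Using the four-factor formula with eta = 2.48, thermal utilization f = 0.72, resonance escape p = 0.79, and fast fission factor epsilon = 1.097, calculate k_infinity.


k_inf = eta * f * p * epsilon
k_inf = 2.48 * 0.72 * 0.79 * 1.097
k_inf = 1.5475

1.5475


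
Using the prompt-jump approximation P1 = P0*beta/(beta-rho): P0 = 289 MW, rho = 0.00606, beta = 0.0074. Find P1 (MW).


P1/P0 = beta / (beta - rho)
P1/P0 = 0.0074 / (0.0074 - 0.00606) = 5.522388
P1 = 289 * 5.522388 = 1596.0 MW

1596.0


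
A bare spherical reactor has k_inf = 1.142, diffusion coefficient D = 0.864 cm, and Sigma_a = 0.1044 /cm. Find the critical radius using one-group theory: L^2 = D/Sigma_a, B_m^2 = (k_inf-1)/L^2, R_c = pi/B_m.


L^2 = D / Sigma_a = 0.864 / 0.1044 = 8.275862 cm^2
B_m^2 = (k_inf - 1) / L^2 = (1.142 - 1) / 8.275862 = 0.01715833 /cm^2
For a bare sphere: B_g = pi/R, so R_c = pi / sqrt(B_m^2)
R_c = pi / sqrt(0.01715833) = 23.983 cm

23.983


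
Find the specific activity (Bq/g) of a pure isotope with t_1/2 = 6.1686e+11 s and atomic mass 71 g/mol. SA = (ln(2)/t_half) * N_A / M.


lambda = ln(2) / t_half = ln(2) / 6.1686e+11 = 1.123670e-12 /s
SA = lambda * N_A / M
SA = 1.123670e-12 * 6.022e23 / 71
SA = 9.5306e+09 Bq/g

9.5306e+09


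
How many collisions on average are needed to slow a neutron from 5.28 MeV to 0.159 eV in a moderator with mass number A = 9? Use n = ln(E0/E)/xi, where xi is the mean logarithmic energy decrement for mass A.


xi = 1 + (A-1)^2/(2A)*ln((A-1)/(A+1)) = 0.2066007 (for A = 9)
n = ln(E0/E) / xi
n = ln(5.28e6 / 0.159) / 0.2066007
n = ln(3.320755e+07) / 0.2066007 = 83.825

83.825


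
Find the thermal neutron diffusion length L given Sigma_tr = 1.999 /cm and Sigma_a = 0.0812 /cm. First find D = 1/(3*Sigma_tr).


D = 1 / (3 * Sigma_tr) = 1 / (3 * 1.999) = 0.1667500 cm
L = sqrt(D / Sigma_a)
L = sqrt(0.1667500 / 0.0812)
L = 1.4330 cm

1.4330


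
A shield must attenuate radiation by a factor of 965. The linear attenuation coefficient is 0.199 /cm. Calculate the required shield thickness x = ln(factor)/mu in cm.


x = ln(factor) / mu
x = ln(965) / 0.199
x = 34.533 cm

34.533


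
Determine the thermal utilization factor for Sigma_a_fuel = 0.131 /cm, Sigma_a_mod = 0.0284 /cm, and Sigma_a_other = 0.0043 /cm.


f = Sigma_a_fuel / (Sigma_a_fuel + Sigma_a_mod + Sigma_a_other)
f = 0.131 / (0.131 + 0.0284 + 0.0043)
f = 0.80024

0.80024


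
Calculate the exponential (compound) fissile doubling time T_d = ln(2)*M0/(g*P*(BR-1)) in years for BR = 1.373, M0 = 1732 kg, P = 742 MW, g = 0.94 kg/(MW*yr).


Breeding gain G = BR - 1 = 1.373 - 1 = 0.373
Fissile production rate = g * P * G = 0.94 * 742 * 0.373 = 260.16004 kg/yr
T_d = ln(2) * M0 / (g * P * G)
T_d = ln(2) * 1732 / 260.16004 = 4.6146 yr

4.6146


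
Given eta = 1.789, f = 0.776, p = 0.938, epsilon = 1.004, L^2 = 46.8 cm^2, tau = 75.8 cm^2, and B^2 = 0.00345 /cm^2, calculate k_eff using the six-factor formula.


k_inf = eta*f*p*eps = 1.789*0.776*0.938*1.004 = 1.307400
P_TNL = 1/(1 + L^2*B^2) = 1/(1 + 46.8*0.00345) = 0.8609853
P_FNL = exp(-B^2*tau) = exp(-0.00345*75.8) = 0.7698882
k_eff = k_inf * P_TNL * P_FNL = 1.307400 * 0.8609853 * 0.7698882
k_eff = 0.86663

0.86663


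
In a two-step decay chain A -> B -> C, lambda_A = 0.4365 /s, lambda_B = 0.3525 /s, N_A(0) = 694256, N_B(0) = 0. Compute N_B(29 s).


N_B(t) = lambda_A * N_A0 / (lambda_B - lambda_A) * [exp(-lambda_A*t) - exp(-lambda_B*t)]
exp(-0.4365*29) = 3.180411e-06; exp(-0.3525*29) = 3.634333e-05
N_B = 0.4365 * 694256 / (0.3525 - 0.4365) * (3.180411e-06 - 3.634333e-05)
N_B = 119.64

119.64


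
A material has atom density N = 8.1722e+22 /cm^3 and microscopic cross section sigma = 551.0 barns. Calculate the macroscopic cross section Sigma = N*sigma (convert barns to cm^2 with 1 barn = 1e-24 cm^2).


Sigma = N * sigma_barns * 1e-24
Sigma = 8.1722e+22 * 551.0 * 1e-24
Sigma = 45.029 /cm

45.029


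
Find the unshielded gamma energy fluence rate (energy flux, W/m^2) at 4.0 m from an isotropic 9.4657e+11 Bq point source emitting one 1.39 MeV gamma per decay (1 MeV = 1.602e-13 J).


psi = A * E * 1.602e-13 / (4*pi*r^2)
psi = 9.4657e+11 * 1.39 * 1.602e-13 / (4*pi*4.0^2)
psi = 0.0010483 W/m^2

0.0010483


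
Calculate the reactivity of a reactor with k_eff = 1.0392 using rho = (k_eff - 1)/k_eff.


rho = (k_eff - 1) / k_eff
rho = (1.0392 - 1) / 1.0392
rho = 0.037721

0.037721


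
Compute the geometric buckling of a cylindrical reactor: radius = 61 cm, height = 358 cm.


B^2 = (2.405/R)^2 + (pi/H)^2
B^2 = (2.405/61)^2 + (pi/358)^2
B^2 = 0.0016314 /cm^2

0.0016314


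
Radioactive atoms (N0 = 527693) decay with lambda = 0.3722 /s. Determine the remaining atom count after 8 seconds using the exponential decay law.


N = N0 * exp(-lambda * t)
N = 527693 * exp(-0.3722 * 8)
N = 26867

26867


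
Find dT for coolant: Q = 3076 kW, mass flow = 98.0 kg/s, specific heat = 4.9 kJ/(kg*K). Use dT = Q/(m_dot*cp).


dT = Q / (m_dot * cp)
dT = 3076 / (98.0 * 4.9)
dT = 6.4057 C

6.4057


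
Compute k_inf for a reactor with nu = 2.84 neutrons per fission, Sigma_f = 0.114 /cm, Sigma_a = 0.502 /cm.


k_inf = nu * Sigma_f / Sigma_a
k_inf = 2.84 * 0.114 / 0.502
k_inf = 0.64494

0.64494


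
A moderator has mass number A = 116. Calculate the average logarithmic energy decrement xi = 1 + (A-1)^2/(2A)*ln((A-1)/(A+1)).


xi = 1 + (A-1)^2/(2A) * ln((A-1)/(A+1))
xi = 1 + (116-1)^2/(2*116) * ln((116-1)/(116 +1))
xi = 0.017143

0.017143


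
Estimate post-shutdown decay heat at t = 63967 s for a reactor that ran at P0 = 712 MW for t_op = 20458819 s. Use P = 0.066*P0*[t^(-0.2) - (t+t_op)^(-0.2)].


P/P0 = 0.066 * [t^(-0.2) - (t + t_op)^(-0.2)]
P/P0 = 0.066 * [63967^(-0.2) - (63967 + 20458819)^(-0.2)]
P/P0 = 0.066 * [0.1093475 - 0.03447885] = 0.004941331
P = 712 * 0.004941331 = 3.5182 MW

3.5182


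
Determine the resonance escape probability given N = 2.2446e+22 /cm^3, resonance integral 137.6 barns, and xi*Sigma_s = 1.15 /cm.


p = exp(-N * I * 1e-24 / (xi*Sigma_s))
p = exp(-2.2446e+22 * 137.6 * 1e-24 / 1.15)
p = 0.068173

0.068173


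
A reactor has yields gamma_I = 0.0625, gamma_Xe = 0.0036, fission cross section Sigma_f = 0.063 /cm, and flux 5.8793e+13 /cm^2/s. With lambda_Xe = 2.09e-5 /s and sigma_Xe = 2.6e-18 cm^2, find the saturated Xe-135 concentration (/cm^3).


Xe_eq = (gamma_I + gamma_Xe) * Sigma_f * phi / (lambda_Xe + sigma_Xe * phi)
Numerator = (0.0625 + 0.0036) * 0.063 * 5.8793e+13 = 2.448317e+11
Denominator = 2.09e-5 + 2.6e-18 * 5.8793e+13 = 1.737618e-04
Xe_eq = 2.448317e+11 / 1.737618e-04 = 1.4090e+15 /cm^3

1.4090e+15


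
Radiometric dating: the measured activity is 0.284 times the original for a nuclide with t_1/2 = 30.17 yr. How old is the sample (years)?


lambda = ln(2) / t_half = ln(2) / 30.17 = 0.02297472 /yr
t = -ln(A/A0) / lambda
t = -ln(0.284) / 0.02297472
t = 54.790 yr

54.790


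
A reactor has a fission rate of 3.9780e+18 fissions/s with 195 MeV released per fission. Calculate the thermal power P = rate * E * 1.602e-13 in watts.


P = fission_rate * E_MeV * 1.602e-13
P = 3.9780e+18 * 195 * 1.602e-13
P = 1.2427e+08 W

1.2427e+08


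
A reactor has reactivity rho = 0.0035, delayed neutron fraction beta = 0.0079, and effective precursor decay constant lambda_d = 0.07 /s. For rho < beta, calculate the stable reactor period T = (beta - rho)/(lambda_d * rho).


T = (beta - rho) / (lambda_d * rho)
T = (0.0079 - 0.0035) / (0.07 * 0.0035)
T = 17.959 s

17.959
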